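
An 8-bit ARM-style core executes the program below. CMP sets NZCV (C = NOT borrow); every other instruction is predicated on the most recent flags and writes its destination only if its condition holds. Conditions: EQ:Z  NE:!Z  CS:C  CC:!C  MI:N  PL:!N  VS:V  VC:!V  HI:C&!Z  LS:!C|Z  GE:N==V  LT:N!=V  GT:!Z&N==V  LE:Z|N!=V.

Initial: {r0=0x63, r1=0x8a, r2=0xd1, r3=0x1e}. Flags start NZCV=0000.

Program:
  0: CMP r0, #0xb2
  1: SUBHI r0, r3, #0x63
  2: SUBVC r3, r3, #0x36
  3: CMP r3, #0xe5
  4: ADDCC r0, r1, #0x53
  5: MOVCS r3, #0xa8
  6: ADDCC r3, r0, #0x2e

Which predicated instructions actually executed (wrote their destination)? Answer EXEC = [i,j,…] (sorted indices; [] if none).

[0] flags=1001 → (cmp)
[1] flags=1001 HI?F → skip
[2] flags=1001 VC?F → skip
[3] flags=0000 → (cmp)
[4] flags=0000 CC?T → r0=0xdd
[5] flags=0000 CS?F → skip
[6] flags=0000 CC?T → r3=0x0b

EXEC = [4,6]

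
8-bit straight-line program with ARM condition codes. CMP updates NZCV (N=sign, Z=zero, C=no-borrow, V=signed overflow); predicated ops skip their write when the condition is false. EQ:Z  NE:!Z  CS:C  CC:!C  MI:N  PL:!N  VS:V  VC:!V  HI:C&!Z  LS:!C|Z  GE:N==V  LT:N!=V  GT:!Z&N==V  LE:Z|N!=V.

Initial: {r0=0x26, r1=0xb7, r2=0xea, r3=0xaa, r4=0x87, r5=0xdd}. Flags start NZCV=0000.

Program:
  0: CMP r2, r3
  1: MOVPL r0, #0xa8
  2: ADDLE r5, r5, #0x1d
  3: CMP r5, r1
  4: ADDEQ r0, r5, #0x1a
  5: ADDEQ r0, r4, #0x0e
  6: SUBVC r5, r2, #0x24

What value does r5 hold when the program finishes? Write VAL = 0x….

VAL = 0xc6

0: ✓ CMP  NZCV=0010
1: ✓ MOVPL  r0←0xa8
2: · ADDLE
3: ✓ CMP  NZCV=0010
4: · ADDEQ
5: · ADDEQ
6: ✓ SUBVC  r5←0xc6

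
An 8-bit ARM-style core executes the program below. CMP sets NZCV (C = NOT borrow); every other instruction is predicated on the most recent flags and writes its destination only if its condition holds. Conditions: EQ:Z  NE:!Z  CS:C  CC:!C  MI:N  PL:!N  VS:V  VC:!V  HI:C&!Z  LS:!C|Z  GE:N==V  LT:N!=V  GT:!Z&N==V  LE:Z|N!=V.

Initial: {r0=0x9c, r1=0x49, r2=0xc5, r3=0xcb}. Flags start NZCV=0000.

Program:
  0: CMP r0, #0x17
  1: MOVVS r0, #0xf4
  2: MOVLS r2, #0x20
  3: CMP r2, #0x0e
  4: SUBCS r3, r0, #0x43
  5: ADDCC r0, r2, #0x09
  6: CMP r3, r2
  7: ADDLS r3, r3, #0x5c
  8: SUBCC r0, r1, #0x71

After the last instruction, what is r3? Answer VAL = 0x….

0: ✓ CMP  NZCV=1010
1: · MOVVS
2: · MOVLS
3: ✓ CMP  NZCV=1010
4: ✓ SUBCS  r3←0x59
5: · ADDCC
6: ✓ CMP  NZCV=1001
7: ✓ ADDLS  r3←0xb5
8: ✓ SUBCC  r0←0xd8

VAL = 0xb5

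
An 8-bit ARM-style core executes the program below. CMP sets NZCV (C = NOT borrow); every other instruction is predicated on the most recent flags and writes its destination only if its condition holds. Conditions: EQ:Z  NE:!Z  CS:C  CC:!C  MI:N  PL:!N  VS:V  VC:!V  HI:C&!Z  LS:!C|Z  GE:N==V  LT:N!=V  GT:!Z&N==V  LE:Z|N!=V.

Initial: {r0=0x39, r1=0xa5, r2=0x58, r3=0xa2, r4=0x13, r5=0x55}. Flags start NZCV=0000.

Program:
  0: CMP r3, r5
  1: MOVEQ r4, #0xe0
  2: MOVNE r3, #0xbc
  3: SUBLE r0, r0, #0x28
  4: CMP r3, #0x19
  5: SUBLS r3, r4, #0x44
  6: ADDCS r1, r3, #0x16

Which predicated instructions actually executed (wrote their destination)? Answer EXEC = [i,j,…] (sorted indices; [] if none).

EXEC = [2,3,6]

[0] flags=0011 → (cmp)
[1] flags=0011 EQ?F → skip
[2] flags=0011 NE?T → r3=0xbc
[3] flags=0011 LE?T → r0=0x11
[4] flags=1010 → (cmp)
[5] flags=1010 LS?F → skip
[6] flags=1010 CS?T → r1=0xd2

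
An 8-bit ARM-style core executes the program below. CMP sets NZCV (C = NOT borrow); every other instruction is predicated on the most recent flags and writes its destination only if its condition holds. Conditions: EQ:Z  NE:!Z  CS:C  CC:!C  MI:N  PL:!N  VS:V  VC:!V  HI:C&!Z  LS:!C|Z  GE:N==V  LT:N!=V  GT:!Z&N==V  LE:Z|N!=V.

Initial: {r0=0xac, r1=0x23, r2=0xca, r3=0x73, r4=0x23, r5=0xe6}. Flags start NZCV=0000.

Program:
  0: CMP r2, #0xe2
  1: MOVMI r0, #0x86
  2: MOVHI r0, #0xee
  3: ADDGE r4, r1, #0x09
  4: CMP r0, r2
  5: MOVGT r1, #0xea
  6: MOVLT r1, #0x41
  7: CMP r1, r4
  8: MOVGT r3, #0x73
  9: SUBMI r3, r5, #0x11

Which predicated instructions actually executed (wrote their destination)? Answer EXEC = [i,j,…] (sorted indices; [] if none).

EXEC = [1,6,8]

0: ✓ CMP  NZCV=1000
1: ✓ MOVMI  r0←0x86
2: · MOVHI
3: · ADDGE
4: ✓ CMP  NZCV=1000
5: · MOVGT
6: ✓ MOVLT  r1←0x41
7: ✓ CMP  NZCV=0010
8: ✓ MOVGT  r3←0x73
9: · SUBMI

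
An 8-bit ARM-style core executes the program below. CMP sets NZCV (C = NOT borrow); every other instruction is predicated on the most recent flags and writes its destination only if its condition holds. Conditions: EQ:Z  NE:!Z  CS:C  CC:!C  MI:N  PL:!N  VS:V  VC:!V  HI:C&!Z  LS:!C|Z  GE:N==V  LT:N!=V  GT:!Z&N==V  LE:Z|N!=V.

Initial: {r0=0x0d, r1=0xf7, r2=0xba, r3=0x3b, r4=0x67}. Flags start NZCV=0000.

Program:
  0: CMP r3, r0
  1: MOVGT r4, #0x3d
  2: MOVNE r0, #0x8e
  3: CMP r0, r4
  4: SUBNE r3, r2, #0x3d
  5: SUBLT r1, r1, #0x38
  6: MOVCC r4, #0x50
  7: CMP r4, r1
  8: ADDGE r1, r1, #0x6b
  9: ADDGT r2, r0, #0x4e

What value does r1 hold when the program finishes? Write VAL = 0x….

VAL = 0x2a

[0] flags=0010 → (cmp)
[1] flags=0010 GT?T → r4=0x3d
[2] flags=0010 NE?T → r0=0x8e
[3] flags=0011 → (cmp)
[4] flags=0011 NE?T → r3=0x7d
[5] flags=0011 LT?T → r1=0xbf
[6] flags=0011 CC?F → skip
[7] flags=0000 → (cmp)
[8] flags=0000 GE?T → r1=0x2a
[9] flags=0000 GT?T → r2=0xdc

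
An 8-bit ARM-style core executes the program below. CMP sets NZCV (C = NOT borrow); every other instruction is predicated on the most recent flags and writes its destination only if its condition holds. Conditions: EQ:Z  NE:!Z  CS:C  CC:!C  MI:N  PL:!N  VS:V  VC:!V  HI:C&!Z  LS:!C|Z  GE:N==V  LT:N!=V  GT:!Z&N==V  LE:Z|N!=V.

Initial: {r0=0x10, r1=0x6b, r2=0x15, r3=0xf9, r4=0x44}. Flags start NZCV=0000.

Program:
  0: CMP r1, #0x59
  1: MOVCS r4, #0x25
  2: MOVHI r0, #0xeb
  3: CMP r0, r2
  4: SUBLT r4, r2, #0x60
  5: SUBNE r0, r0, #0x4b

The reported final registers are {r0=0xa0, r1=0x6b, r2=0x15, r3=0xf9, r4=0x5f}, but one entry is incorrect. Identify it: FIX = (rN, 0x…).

FIX = (r4, 0xb5)

[0] flags=0010 → (cmp)
[1] flags=0010 CS?T → r4=0x25
[2] flags=0010 HI?T → r0=0xeb
[3] flags=1010 → (cmp)
[4] flags=1010 LT?T → r4=0xb5
[5] flags=1010 NE?T → r0=0xa0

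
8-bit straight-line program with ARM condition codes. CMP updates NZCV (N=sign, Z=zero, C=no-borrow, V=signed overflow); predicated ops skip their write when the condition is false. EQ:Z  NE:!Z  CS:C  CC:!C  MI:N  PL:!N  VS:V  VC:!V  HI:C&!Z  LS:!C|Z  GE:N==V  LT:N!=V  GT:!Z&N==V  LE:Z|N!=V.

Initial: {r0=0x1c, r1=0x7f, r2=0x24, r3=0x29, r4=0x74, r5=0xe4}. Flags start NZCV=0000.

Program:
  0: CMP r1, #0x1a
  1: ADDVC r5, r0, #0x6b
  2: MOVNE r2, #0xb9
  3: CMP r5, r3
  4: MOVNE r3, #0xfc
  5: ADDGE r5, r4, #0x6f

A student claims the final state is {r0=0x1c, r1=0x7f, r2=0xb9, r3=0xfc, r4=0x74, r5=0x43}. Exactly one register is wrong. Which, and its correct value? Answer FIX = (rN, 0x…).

0: ✓ CMP  NZCV=0010
1: ✓ ADDVC  r5←0x87
2: ✓ MOVNE  r2←0xb9
3: ✓ CMP  NZCV=0011
4: ✓ MOVNE  r3←0xfc
5: · ADDGE

FIX = (r5, 0x87)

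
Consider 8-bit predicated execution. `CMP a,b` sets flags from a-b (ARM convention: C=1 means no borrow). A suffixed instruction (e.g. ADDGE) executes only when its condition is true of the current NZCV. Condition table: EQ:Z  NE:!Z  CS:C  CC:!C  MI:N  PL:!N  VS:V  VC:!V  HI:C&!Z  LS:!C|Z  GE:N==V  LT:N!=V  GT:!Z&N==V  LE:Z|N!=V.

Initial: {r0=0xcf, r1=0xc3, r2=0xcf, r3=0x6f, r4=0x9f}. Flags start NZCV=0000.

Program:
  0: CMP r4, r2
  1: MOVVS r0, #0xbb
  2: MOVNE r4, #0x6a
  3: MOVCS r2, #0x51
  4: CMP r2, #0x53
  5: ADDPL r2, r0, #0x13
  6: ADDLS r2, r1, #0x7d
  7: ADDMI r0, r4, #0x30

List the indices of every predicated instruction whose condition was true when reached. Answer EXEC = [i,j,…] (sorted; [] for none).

0: ✓ CMP  NZCV=1000
1: · MOVVS
2: ✓ MOVNE  r4←0x6a
3: · MOVCS
4: ✓ CMP  NZCV=0011
5: ✓ ADDPL  r2←0xe2
6: · ADDLS
7: · ADDMI

EXEC = [2,5]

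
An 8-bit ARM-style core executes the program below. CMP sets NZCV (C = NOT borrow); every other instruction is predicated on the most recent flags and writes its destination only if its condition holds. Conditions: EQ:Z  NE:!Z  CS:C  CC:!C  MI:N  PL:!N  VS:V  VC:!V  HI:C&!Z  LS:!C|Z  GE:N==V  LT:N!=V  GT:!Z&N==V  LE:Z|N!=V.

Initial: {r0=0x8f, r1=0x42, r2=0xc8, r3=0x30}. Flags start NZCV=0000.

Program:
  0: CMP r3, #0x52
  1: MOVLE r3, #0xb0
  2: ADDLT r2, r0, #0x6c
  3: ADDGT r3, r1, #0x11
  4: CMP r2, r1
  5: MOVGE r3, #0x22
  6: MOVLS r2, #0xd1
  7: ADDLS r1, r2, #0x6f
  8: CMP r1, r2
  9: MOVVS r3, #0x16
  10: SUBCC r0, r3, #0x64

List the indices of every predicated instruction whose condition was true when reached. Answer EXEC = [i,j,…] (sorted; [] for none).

EXEC = [1,2,10]

0: ✓ CMP  NZCV=1000
1: ✓ MOVLE  r3←0xb0
2: ✓ ADDLT  r2←0xfb
3: · ADDGT
4: ✓ CMP  NZCV=1010
5: · MOVGE
6: · MOVLS
7: · ADDLS
8: ✓ CMP  NZCV=0000
9: · MOVVS
10: ✓ SUBCC  r0←0x4c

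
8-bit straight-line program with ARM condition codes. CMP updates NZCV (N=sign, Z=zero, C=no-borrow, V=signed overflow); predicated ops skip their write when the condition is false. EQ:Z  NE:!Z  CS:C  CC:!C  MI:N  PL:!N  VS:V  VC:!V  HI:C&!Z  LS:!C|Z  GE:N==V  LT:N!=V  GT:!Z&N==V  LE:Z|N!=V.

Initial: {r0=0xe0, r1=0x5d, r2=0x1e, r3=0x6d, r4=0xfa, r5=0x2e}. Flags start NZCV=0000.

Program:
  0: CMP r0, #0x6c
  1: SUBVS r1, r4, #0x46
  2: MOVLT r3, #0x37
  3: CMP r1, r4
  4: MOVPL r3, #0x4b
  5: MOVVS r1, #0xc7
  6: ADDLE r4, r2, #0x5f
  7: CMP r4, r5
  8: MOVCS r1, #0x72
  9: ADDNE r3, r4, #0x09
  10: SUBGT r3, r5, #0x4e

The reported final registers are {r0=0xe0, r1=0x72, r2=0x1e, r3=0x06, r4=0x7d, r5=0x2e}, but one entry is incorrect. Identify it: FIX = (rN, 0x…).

0: ✓ CMP  NZCV=0011
1: ✓ SUBVS  r1←0xb4
2: ✓ MOVLT  r3←0x37
3: ✓ CMP  NZCV=1000
4: · MOVPL
5: · MOVVS
6: ✓ ADDLE  r4←0x7d
7: ✓ CMP  NZCV=0010
8: ✓ MOVCS  r1←0x72
9: ✓ ADDNE  r3←0x86
10: ✓ SUBGT  r3←0xe0

FIX = (r3, 0xe0)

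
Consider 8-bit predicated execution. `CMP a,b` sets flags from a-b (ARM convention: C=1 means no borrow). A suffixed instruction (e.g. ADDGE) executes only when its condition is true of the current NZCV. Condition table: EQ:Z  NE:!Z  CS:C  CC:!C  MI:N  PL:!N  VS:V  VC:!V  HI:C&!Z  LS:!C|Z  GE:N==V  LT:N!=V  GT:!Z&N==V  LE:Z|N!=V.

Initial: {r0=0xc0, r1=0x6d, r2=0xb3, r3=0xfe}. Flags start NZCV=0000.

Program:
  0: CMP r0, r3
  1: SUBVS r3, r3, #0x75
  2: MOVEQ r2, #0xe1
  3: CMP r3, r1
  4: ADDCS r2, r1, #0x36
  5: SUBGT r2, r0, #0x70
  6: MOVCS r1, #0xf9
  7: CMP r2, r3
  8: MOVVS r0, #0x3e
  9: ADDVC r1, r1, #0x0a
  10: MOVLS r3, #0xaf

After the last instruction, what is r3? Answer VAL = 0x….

0: ✓ CMP  NZCV=1000
1: · SUBVS
2: · MOVEQ
3: ✓ CMP  NZCV=1010
4: ✓ ADDCS  r2←0xa3
5: · SUBGT
6: ✓ MOVCS  r1←0xf9
7: ✓ CMP  NZCV=1000
8: · MOVVS
9: ✓ ADDVC  r1←0x03
10: ✓ MOVLS  r3←0xaf

VAL = 0xaf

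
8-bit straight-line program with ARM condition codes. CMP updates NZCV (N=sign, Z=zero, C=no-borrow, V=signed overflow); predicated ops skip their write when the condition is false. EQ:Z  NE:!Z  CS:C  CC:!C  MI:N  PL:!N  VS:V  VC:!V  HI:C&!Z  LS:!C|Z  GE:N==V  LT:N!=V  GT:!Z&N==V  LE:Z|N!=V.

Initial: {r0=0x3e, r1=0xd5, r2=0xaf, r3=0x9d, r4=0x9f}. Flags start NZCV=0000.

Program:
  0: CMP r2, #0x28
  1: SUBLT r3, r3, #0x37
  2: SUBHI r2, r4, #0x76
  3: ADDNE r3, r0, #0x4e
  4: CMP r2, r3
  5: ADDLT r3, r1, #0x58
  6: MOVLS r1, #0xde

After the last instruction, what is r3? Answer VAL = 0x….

VAL = 0x8c

0: ✓ CMP  NZCV=1010
1: ✓ SUBLT  r3←0x66
2: ✓ SUBHI  r2←0x29
3: ✓ ADDNE  r3←0x8c
4: ✓ CMP  NZCV=1001
5: · ADDLT
6: ✓ MOVLS  r1←0xde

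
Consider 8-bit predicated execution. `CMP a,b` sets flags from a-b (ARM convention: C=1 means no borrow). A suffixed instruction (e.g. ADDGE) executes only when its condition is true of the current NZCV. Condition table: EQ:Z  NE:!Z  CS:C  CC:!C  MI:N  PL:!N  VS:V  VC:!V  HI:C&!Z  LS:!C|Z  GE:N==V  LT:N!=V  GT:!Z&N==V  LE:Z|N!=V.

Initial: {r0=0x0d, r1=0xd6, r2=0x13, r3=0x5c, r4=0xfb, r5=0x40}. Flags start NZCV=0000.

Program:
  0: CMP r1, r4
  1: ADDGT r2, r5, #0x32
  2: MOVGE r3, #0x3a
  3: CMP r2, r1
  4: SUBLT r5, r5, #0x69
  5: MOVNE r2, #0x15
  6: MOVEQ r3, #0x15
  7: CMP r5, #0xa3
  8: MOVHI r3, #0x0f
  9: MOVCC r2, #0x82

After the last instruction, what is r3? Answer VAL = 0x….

0: ✓ CMP  NZCV=1000
1: · ADDGT
2: · MOVGE
3: ✓ CMP  NZCV=0000
4: · SUBLT
5: ✓ MOVNE  r2←0x15
6: · MOVEQ
7: ✓ CMP  NZCV=1001
8: · MOVHI
9: ✓ MOVCC  r2←0x82

VAL = 0x5c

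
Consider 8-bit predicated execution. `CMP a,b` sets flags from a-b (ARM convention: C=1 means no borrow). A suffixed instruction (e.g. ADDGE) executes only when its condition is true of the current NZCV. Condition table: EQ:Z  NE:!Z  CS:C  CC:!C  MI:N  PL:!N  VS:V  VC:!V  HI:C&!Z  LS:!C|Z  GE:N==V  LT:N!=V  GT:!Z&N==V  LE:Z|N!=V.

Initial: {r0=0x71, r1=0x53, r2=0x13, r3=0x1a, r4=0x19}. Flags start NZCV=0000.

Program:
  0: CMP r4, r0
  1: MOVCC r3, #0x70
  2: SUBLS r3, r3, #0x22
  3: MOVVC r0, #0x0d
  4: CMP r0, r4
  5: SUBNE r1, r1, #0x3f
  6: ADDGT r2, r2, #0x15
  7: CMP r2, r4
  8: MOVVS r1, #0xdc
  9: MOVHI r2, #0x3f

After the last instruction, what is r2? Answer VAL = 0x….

VAL = 0x13

[0] flags=1000 → (cmp)
[1] flags=1000 CC?T → r3=0x70
[2] flags=1000 LS?T → r3=0x4e
[3] flags=1000 VC?T → r0=0x0d
[4] flags=1000 → (cmp)
[5] flags=1000 NE?T → r1=0x14
[6] flags=1000 GT?F → skip
[7] flags=1000 → (cmp)
[8] flags=1000 VS?F → skip
[9] flags=1000 HI?F → skip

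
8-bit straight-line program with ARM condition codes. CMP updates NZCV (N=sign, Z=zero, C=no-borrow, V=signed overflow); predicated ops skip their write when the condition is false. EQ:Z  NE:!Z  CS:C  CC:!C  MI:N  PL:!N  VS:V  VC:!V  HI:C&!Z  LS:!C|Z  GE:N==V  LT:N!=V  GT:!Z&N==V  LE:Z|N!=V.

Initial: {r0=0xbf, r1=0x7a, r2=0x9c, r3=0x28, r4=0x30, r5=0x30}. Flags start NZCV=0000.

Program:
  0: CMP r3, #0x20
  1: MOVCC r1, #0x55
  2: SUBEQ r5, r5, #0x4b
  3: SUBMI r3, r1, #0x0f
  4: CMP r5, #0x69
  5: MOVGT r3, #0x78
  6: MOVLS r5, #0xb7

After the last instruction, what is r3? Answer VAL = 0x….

VAL = 0x28

0: ✓ CMP  NZCV=0010
1: · MOVCC
2: · SUBEQ
3: · SUBMI
4: ✓ CMP  NZCV=1000
5: · MOVGT
6: ✓ MOVLS  r5←0xb7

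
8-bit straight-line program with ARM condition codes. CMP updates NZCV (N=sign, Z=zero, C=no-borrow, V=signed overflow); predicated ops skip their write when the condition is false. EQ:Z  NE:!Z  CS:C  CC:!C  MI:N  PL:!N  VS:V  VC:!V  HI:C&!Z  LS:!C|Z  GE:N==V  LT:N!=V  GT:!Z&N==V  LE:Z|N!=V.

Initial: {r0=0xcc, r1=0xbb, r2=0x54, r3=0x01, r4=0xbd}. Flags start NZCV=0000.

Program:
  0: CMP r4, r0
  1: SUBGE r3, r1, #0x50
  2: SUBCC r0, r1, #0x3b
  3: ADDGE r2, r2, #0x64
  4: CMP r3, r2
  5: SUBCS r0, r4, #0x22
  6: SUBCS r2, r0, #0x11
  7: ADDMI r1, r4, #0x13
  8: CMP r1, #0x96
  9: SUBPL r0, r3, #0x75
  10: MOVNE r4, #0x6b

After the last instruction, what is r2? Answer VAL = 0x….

[0] flags=1000 → (cmp)
[1] flags=1000 GE?F → skip
[2] flags=1000 CC?T → r0=0x80
[3] flags=1000 GE?F → skip
[4] flags=1000 → (cmp)
[5] flags=1000 CS?F → skip
[6] flags=1000 CS?F → skip
[7] flags=1000 MI?T → r1=0xd0
[8] flags=0010 → (cmp)
[9] flags=0010 PL?T → r0=0x8c
[10] flags=0010 NE?T → r4=0x6b

VAL = 0x54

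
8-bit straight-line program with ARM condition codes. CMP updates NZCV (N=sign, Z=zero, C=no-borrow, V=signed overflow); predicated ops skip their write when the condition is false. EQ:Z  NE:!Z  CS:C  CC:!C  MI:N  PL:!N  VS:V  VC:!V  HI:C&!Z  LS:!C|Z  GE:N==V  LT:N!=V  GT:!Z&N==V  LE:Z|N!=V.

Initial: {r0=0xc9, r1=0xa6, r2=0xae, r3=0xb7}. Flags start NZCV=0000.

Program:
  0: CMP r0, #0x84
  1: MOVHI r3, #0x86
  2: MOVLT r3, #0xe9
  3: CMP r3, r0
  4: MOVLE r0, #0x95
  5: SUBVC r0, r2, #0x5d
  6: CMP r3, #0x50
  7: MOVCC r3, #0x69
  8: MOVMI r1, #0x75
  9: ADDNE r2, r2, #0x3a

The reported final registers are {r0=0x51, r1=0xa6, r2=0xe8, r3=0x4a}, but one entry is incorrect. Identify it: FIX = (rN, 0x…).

FIX = (r3, 0x86)

0: ✓ CMP  NZCV=0010
1: ✓ MOVHI  r3←0x86
2: · MOVLT
3: ✓ CMP  NZCV=1000
4: ✓ MOVLE  r0←0x95
5: ✓ SUBVC  r0←0x51
6: ✓ CMP  NZCV=0011
7: · MOVCC
8: · MOVMI
9: ✓ ADDNE  r2←0xe8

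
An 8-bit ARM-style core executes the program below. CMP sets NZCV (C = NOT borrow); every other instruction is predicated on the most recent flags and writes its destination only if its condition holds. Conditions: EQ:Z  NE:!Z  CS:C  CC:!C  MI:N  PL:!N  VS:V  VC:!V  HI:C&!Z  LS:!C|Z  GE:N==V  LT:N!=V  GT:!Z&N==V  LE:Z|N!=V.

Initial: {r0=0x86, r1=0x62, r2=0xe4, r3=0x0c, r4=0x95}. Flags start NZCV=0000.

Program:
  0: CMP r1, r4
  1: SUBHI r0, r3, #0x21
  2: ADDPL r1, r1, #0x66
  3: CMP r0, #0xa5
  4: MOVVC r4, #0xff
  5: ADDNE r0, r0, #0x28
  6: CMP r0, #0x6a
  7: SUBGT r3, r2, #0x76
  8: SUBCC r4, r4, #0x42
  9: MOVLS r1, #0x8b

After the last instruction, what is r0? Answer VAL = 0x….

0: ✓ CMP  NZCV=1001
1: · SUBHI
2: · ADDPL
3: ✓ CMP  NZCV=1000
4: ✓ MOVVC  r4←0xff
5: ✓ ADDNE  r0←0xae
6: ✓ CMP  NZCV=0011
7: · SUBGT
8: · SUBCC
9: · MOVLS

VAL = 0xae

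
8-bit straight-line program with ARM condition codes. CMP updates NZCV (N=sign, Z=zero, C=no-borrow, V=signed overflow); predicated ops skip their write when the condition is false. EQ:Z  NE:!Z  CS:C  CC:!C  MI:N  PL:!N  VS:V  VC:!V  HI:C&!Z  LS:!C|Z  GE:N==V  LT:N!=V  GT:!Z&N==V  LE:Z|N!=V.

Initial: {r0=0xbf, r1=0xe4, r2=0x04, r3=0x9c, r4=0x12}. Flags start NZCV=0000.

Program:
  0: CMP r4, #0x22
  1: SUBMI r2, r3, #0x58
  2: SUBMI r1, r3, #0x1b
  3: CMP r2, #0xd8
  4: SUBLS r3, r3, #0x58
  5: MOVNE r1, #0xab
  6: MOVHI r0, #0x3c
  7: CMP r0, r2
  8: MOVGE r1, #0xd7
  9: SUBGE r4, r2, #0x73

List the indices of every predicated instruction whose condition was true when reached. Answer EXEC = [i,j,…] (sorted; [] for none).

EXEC = [1,2,4,5]

[0] flags=1000 → (cmp)
[1] flags=1000 MI?T → r2=0x44
[2] flags=1000 MI?T → r1=0x81
[3] flags=0000 → (cmp)
[4] flags=0000 LS?T → r3=0x44
[5] flags=0000 NE?T → r1=0xab
[6] flags=0000 HI?F → skip
[7] flags=0011 → (cmp)
[8] flags=0011 GE?F → skip
[9] flags=0011 GE?F → skip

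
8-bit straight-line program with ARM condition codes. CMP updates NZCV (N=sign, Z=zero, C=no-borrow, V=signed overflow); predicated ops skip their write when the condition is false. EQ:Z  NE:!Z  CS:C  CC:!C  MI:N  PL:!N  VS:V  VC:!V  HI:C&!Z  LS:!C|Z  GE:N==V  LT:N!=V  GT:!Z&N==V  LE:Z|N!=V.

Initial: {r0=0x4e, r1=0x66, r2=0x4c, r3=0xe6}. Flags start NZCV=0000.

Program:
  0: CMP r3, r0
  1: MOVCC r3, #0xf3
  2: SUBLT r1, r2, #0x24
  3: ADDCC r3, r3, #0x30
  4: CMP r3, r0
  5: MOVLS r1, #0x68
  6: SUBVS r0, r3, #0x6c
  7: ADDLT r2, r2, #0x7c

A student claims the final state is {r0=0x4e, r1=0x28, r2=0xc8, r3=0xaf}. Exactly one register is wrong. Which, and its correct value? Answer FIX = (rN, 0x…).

[0] flags=1010 → (cmp)
[1] flags=1010 CC?F → skip
[2] flags=1010 LT?T → r1=0x28
[3] flags=1010 CC?F → skip
[4] flags=1010 → (cmp)
[5] flags=1010 LS?F → skip
[6] flags=1010 VS?F → skip
[7] flags=1010 LT?T → r2=0xc8

FIX = (r3, 0xe6)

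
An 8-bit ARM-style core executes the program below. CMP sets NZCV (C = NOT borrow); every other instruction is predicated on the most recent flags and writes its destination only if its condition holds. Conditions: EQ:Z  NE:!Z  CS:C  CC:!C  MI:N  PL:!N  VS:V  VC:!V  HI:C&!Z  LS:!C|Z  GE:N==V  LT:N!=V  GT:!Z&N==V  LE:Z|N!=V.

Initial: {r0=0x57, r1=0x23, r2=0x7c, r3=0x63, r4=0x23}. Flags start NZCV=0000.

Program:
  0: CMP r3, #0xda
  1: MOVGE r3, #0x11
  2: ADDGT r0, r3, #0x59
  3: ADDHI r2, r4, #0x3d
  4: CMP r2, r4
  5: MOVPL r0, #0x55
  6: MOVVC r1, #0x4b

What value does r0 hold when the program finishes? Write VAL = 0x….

[0] flags=1001 → (cmp)
[1] flags=1001 GE?T → r3=0x11
[2] flags=1001 GT?T → r0=0x6a
[3] flags=1001 HI?F → skip
[4] flags=0010 → (cmp)
[5] flags=0010 PL?T → r0=0x55
[6] flags=0010 VC?T → r1=0x4b

VAL = 0x55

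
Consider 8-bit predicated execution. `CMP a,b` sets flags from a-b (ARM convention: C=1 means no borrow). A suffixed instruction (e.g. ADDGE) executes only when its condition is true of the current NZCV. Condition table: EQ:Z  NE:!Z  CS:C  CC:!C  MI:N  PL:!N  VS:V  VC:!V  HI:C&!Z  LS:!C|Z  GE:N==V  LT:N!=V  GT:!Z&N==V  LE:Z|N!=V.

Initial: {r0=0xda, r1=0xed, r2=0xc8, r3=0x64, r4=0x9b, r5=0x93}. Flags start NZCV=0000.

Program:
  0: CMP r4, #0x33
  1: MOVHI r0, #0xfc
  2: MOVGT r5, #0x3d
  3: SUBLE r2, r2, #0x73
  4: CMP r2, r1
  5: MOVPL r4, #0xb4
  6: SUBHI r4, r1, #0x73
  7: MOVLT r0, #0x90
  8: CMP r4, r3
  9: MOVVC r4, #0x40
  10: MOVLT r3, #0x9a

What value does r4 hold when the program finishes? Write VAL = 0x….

[0] flags=0011 → (cmp)
[1] flags=0011 HI?T → r0=0xfc
[2] flags=0011 GT?F → skip
[3] flags=0011 LE?T → r2=0x55
[4] flags=0000 → (cmp)
[5] flags=0000 PL?T → r4=0xb4
[6] flags=0000 HI?F → skip
[7] flags=0000 LT?F → skip
[8] flags=0011 → (cmp)
[9] flags=0011 VC?F → skip
[10] flags=0011 LT?T → r3=0x9a

VAL = 0xb4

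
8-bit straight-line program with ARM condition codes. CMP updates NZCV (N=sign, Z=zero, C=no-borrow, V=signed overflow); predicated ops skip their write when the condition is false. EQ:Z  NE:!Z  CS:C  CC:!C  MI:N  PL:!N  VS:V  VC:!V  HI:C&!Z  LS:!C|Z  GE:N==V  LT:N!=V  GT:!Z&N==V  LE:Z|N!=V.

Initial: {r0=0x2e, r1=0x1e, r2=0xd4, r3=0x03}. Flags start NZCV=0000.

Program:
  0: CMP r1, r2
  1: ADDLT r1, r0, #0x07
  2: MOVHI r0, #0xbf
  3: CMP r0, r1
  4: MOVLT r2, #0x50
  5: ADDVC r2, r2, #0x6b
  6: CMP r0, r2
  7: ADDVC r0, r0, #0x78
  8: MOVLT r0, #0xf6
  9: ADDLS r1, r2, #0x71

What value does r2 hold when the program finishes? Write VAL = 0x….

VAL = 0x3f

0: ✓ CMP  NZCV=0000
1: · ADDLT
2: · MOVHI
3: ✓ CMP  NZCV=0010
4: · MOVLT
5: ✓ ADDVC  r2←0x3f
6: ✓ CMP  NZCV=1000
7: ✓ ADDVC  r0←0xa6
8: ✓ MOVLT  r0←0xf6
9: ✓ ADDLS  r1←0xb0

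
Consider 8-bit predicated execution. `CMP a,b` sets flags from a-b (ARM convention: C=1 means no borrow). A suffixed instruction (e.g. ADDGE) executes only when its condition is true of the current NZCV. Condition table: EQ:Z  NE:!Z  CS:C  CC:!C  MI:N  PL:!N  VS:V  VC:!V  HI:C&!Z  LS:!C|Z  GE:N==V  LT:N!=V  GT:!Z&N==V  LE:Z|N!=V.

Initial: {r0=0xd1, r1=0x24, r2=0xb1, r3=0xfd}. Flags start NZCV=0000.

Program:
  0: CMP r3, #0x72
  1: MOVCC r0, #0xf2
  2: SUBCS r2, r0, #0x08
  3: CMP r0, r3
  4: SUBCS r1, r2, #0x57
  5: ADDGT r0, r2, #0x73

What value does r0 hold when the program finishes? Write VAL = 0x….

VAL = 0xd1

[0] flags=1010 → (cmp)
[1] flags=1010 CC?F → skip
[2] flags=1010 CS?T → r2=0xc9
[3] flags=1000 → (cmp)
[4] flags=1000 CS?F → skip
[5] flags=1000 GT?F → skip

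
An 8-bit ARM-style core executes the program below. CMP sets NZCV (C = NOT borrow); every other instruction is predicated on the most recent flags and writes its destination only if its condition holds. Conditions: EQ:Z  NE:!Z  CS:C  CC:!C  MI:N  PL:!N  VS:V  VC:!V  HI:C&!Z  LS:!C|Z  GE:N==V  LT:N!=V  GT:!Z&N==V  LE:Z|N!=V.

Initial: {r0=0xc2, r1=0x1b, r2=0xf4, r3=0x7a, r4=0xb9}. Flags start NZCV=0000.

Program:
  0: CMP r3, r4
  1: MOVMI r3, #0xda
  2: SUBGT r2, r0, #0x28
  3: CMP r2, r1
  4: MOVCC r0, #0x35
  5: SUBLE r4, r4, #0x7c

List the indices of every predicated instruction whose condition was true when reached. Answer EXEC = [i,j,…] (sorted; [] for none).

EXEC = [1,2,5]

[0] flags=1001 → (cmp)
[1] flags=1001 MI?T → r3=0xda
[2] flags=1001 GT?T → r2=0x9a
[3] flags=0011 → (cmp)
[4] flags=0011 CC?F → skip
[5] flags=0011 LE?T → r4=0x3d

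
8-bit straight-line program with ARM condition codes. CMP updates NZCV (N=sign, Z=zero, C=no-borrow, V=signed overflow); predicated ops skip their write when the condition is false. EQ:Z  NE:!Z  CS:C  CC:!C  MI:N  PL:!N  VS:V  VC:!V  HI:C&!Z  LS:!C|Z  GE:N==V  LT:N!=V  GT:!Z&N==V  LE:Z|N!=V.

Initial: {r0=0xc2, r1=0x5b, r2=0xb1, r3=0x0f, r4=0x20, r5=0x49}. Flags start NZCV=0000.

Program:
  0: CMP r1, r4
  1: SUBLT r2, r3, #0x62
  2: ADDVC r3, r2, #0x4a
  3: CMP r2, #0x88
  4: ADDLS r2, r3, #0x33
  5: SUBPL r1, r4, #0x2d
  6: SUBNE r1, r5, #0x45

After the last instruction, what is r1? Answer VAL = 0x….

VAL = 0x04

0: ✓ CMP  NZCV=0010
1: · SUBLT
2: ✓ ADDVC  r3←0xfb
3: ✓ CMP  NZCV=0010
4: · ADDLS
5: ✓ SUBPL  r1←0xf3
6: ✓ SUBNE  r1←0x04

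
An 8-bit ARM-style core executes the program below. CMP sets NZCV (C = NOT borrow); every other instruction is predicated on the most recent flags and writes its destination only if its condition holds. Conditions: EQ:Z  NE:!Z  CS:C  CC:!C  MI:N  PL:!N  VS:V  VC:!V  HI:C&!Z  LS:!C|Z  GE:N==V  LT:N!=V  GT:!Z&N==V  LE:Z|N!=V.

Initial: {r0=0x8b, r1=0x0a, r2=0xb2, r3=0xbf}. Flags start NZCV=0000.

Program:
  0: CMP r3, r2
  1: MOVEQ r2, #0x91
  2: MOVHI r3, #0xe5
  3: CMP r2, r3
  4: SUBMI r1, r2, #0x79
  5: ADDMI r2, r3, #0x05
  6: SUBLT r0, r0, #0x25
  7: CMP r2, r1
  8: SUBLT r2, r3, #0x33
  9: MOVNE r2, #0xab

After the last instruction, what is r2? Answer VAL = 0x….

0: ✓ CMP  NZCV=0010
1: · MOVEQ
2: ✓ MOVHI  r3←0xe5
3: ✓ CMP  NZCV=1000
4: ✓ SUBMI  r1←0x39
5: ✓ ADDMI  r2←0xea
6: ✓ SUBLT  r0←0x66
7: ✓ CMP  NZCV=1010
8: ✓ SUBLT  r2←0xb2
9: ✓ MOVNE  r2←0xab

VAL = 0xab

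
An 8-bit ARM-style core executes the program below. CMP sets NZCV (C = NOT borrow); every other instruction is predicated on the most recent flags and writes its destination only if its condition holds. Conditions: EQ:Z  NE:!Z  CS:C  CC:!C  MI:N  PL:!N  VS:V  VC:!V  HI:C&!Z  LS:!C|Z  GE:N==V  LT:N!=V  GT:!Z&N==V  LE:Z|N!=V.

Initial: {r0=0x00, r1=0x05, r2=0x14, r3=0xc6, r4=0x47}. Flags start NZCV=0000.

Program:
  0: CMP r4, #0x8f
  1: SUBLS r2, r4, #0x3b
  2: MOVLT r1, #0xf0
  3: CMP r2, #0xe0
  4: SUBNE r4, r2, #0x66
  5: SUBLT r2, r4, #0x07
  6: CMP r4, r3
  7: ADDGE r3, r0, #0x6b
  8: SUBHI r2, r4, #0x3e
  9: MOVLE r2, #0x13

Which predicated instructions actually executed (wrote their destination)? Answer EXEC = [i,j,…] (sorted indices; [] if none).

0: ✓ CMP  NZCV=1001
1: ✓ SUBLS  r2←0x0c
2: · MOVLT
3: ✓ CMP  NZCV=0000
4: ✓ SUBNE  r4←0xa6
5: · SUBLT
6: ✓ CMP  NZCV=1000
7: · ADDGE
8: · SUBHI
9: ✓ MOVLE  r2←0x13

EXEC = [1,4,9]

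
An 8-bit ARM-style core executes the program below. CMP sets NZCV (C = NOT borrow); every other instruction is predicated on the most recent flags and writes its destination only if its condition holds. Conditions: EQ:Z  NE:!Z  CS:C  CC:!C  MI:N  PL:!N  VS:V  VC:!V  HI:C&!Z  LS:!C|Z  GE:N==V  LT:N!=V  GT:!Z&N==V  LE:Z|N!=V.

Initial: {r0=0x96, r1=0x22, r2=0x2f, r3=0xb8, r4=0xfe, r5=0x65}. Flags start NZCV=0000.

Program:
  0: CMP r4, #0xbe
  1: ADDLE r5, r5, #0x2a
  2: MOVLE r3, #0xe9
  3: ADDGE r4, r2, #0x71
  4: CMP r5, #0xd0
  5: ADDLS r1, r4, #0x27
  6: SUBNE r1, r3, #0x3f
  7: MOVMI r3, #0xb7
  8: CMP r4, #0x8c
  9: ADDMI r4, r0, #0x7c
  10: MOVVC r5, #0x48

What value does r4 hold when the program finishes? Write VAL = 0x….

0: ✓ CMP  NZCV=0010
1: · ADDLE
2: · MOVLE
3: ✓ ADDGE  r4←0xa0
4: ✓ CMP  NZCV=1001
5: ✓ ADDLS  r1←0xc7
6: ✓ SUBNE  r1←0x79
7: ✓ MOVMI  r3←0xb7
8: ✓ CMP  NZCV=0010
9: · ADDMI
10: ✓ MOVVC  r5←0x48

VAL = 0xa0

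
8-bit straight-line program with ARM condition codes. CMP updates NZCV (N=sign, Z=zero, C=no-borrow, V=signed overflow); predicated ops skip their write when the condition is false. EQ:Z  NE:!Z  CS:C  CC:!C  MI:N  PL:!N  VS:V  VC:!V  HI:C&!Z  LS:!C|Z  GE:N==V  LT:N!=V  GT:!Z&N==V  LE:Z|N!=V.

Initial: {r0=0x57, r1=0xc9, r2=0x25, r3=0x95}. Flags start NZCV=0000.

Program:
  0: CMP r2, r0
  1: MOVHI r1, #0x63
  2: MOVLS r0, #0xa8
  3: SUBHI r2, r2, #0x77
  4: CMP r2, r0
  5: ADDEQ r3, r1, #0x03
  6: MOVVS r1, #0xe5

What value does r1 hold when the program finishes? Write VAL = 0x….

VAL = 0xc9

0: ✓ CMP  NZCV=1000
1: · MOVHI
2: ✓ MOVLS  r0←0xa8
3: · SUBHI
4: ✓ CMP  NZCV=0000
5: · ADDEQ
6: · MOVVS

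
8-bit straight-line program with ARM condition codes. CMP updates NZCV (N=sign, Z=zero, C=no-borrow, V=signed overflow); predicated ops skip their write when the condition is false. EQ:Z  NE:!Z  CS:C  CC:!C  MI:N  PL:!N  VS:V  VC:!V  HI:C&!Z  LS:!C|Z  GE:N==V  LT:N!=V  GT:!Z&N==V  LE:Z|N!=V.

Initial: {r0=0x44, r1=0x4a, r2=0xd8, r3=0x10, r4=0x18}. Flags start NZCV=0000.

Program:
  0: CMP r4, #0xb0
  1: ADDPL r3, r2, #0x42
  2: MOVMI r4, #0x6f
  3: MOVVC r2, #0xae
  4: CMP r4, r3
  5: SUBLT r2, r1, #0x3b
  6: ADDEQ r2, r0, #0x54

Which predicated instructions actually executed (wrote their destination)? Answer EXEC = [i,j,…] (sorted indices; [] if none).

0: ✓ CMP  NZCV=0000
1: ✓ ADDPL  r3←0x1a
2: · MOVMI
3: ✓ MOVVC  r2←0xae
4: ✓ CMP  NZCV=1000
5: ✓ SUBLT  r2←0x0f
6: · ADDEQ

EXEC = [1,3,5]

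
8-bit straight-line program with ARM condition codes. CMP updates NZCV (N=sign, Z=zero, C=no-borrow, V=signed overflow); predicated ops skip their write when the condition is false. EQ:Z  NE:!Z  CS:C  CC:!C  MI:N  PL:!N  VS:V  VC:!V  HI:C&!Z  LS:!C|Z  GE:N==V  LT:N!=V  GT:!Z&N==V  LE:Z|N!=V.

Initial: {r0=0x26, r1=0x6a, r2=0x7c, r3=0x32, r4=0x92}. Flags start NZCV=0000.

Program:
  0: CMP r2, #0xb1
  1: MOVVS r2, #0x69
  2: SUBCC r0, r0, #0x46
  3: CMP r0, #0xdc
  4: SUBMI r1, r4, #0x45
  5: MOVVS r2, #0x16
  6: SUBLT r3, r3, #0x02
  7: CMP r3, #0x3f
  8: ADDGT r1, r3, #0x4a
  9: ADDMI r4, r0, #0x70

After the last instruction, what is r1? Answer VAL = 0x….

0: ✓ CMP  NZCV=1001
1: ✓ MOVVS  r2←0x69
2: ✓ SUBCC  r0←0xe0
3: ✓ CMP  NZCV=0010
4: · SUBMI
5: · MOVVS
6: · SUBLT
7: ✓ CMP  NZCV=1000
8: · ADDGT
9: ✓ ADDMI  r4←0x50

VAL = 0x6a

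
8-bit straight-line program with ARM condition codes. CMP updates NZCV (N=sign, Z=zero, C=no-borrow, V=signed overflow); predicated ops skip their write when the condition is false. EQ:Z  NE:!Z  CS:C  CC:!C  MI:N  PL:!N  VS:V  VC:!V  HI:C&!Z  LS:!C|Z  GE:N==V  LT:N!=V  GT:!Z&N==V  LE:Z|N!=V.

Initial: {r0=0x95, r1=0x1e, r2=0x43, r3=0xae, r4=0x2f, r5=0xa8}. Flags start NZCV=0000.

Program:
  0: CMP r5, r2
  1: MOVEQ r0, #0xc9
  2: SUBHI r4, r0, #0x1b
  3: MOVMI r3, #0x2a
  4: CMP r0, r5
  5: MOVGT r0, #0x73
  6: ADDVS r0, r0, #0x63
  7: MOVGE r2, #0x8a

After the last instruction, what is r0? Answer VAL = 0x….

VAL = 0x95

[0] flags=0011 → (cmp)
[1] flags=0011 EQ?F → skip
[2] flags=0011 HI?T → r4=0x7a
[3] flags=0011 MI?F → skip
[4] flags=1000 → (cmp)
[5] flags=1000 GT?F → skip
[6] flags=1000 VS?F → skip
[7] flags=1000 GE?F → skip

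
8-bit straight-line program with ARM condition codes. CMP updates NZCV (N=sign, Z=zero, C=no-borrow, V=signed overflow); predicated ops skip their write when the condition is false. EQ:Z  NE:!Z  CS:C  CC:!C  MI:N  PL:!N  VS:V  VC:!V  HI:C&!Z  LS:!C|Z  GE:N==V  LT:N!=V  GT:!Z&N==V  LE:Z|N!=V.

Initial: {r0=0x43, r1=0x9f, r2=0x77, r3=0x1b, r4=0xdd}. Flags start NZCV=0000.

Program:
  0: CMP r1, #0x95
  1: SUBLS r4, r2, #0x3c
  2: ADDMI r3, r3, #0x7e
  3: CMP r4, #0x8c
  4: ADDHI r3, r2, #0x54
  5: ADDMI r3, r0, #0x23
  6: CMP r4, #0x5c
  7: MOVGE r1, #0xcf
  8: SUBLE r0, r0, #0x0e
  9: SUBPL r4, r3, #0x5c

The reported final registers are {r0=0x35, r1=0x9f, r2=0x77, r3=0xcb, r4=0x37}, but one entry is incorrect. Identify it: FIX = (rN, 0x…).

0: ✓ CMP  NZCV=0010
1: · SUBLS
2: · ADDMI
3: ✓ CMP  NZCV=0010
4: ✓ ADDHI  r3←0xcb
5: · ADDMI
6: ✓ CMP  NZCV=1010
7: · MOVGE
8: ✓ SUBLE  r0←0x35
9: · SUBPL

FIX = (r4, 0xdd)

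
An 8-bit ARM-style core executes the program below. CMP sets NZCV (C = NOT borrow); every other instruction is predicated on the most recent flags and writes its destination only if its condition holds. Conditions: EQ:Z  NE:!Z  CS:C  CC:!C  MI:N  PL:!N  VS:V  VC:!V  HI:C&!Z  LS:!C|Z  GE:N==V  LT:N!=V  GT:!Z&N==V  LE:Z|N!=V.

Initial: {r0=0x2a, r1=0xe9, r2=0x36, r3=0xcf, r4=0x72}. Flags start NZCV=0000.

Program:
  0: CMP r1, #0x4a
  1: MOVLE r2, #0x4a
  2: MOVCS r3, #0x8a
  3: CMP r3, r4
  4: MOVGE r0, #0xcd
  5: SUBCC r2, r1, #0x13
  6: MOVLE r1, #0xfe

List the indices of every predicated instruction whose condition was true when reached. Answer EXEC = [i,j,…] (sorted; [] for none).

EXEC = [1,2,6]

[0] flags=1010 → (cmp)
[1] flags=1010 LE?T → r2=0x4a
[2] flags=1010 CS?T → r3=0x8a
[3] flags=0011 → (cmp)
[4] flags=0011 GE?F → skip
[5] flags=0011 CC?F → skip
[6] flags=0011 LE?T → r1=0xfe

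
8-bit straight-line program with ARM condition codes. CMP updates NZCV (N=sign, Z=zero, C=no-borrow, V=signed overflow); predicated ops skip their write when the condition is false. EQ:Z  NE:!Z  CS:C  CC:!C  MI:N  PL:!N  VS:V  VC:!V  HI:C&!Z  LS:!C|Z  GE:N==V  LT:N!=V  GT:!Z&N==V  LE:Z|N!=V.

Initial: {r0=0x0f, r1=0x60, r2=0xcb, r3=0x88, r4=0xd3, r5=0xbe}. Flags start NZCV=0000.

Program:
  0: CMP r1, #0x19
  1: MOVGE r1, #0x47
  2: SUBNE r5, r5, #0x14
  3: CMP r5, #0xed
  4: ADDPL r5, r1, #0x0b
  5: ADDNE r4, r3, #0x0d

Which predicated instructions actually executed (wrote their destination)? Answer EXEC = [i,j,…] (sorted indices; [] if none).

EXEC = [1,2,5]

0: ✓ CMP  NZCV=0010
1: ✓ MOVGE  r1←0x47
2: ✓ SUBNE  r5←0xaa
3: ✓ CMP  NZCV=1000
4: · ADDPL
5: ✓ ADDNE  r4←0x95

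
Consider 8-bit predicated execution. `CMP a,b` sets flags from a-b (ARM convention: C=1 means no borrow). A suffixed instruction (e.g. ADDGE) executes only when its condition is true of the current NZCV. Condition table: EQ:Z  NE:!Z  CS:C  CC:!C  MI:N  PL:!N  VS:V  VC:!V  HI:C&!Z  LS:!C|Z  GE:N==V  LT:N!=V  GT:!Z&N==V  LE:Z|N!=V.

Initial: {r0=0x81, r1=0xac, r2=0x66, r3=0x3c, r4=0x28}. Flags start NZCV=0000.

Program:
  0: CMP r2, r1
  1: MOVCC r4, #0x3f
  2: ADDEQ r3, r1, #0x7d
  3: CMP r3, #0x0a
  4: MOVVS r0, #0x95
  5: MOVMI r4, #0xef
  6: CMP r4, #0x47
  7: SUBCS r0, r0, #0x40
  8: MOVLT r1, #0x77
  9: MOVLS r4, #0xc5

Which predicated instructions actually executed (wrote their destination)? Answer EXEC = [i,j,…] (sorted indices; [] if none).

EXEC = [1,8,9]

[0] flags=1001 → (cmp)
[1] flags=1001 CC?T → r4=0x3f
[2] flags=1001 EQ?F → skip
[3] flags=0010 → (cmp)
[4] flags=0010 VS?F → skip
[5] flags=0010 MI?F → skip
[6] flags=1000 → (cmp)
[7] flags=1000 CS?F → skip
[8] flags=1000 LT?T → r1=0x77
[9] flags=1000 LS?T → r4=0xc5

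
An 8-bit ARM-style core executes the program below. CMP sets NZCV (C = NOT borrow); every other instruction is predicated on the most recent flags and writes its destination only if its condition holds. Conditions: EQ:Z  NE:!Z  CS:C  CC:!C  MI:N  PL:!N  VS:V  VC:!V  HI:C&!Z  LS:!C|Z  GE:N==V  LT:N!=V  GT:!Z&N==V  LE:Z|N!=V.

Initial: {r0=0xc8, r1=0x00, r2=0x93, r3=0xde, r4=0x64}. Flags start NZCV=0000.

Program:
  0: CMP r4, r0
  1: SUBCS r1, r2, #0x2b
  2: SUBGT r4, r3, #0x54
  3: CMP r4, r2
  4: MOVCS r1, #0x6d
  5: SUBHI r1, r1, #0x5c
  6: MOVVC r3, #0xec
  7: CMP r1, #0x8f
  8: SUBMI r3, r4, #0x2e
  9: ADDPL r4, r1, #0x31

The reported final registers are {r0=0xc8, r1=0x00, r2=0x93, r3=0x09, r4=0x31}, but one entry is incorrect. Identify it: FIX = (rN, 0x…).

0: ✓ CMP  NZCV=1001
1: · SUBCS
2: ✓ SUBGT  r4←0x8a
3: ✓ CMP  NZCV=1000
4: · MOVCS
5: · SUBHI
6: ✓ MOVVC  r3←0xec
7: ✓ CMP  NZCV=0000
8: · SUBMI
9: ✓ ADDPL  r4←0x31

FIX = (r3, 0xec)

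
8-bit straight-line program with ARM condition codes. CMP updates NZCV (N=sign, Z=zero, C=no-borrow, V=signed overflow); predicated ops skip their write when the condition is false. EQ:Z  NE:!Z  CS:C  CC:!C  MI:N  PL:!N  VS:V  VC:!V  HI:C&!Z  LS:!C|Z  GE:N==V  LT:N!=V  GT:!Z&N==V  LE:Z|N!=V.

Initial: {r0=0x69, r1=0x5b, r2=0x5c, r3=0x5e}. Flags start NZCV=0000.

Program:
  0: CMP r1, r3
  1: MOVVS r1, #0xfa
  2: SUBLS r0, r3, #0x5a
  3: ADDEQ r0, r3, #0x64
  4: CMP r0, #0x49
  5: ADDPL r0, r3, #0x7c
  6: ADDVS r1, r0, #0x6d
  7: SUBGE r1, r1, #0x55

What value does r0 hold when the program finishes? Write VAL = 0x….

0: ✓ CMP  NZCV=1000
1: · MOVVS
2: ✓ SUBLS  r0←0x04
3: · ADDEQ
4: ✓ CMP  NZCV=1000
5: · ADDPL
6: · ADDVS
7: · SUBGE

VAL = 0x04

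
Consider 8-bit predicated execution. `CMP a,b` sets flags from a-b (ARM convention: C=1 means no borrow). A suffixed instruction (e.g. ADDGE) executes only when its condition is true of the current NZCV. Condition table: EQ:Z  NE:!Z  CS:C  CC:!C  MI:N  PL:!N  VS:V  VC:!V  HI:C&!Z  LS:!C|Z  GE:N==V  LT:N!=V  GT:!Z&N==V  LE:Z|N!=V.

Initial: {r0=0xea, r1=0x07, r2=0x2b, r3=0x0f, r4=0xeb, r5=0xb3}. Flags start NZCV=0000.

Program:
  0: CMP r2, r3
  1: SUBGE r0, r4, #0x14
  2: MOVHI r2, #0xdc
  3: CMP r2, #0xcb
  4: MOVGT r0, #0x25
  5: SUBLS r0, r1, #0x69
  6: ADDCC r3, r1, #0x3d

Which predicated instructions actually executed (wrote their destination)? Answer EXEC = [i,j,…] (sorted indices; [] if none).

0: ✓ CMP  NZCV=0010
1: ✓ SUBGE  r0←0xd7
2: ✓ MOVHI  r2←0xdc
3: ✓ CMP  NZCV=0010
4: ✓ MOVGT  r0←0x25
5: · SUBLS
6: · ADDCC

EXEC = [1,2,4]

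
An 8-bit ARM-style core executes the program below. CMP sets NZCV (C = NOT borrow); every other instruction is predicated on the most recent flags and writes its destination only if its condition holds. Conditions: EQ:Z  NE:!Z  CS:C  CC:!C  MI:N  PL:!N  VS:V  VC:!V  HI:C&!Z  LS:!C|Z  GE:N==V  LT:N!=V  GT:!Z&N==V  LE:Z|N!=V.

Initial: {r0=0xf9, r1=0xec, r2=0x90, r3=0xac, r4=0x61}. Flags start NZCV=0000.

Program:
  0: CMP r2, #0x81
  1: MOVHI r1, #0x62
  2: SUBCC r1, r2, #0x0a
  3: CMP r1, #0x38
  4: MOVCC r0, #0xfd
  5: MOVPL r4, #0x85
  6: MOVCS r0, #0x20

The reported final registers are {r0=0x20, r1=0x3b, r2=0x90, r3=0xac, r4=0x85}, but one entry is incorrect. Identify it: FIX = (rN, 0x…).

FIX = (r1, 0x62)

[0] flags=0010 → (cmp)
[1] flags=0010 HI?T → r1=0x62
[2] flags=0010 CC?F → skip
[3] flags=0010 → (cmp)
[4] flags=0010 CC?F → skip
[5] flags=0010 PL?T → r4=0x85
[6] flags=0010 CS?T → r0=0x20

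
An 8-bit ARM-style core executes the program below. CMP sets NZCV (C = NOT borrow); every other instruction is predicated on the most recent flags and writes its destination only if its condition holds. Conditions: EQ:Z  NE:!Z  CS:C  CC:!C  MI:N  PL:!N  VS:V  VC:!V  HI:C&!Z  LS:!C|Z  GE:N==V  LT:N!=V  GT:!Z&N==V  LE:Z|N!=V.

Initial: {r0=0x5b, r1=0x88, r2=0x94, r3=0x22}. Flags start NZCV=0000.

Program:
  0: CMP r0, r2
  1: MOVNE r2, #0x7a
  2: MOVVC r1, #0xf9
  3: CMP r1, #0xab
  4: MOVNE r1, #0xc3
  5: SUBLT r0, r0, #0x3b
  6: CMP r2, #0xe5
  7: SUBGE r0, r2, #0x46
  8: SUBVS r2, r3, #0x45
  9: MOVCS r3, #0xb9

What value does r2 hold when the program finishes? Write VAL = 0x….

VAL = 0xdd

0: ✓ CMP  NZCV=1001
1: ✓ MOVNE  r2←0x7a
2: · MOVVC
3: ✓ CMP  NZCV=1000
4: ✓ MOVNE  r1←0xc3
5: ✓ SUBLT  r0←0x20
6: ✓ CMP  NZCV=1001
7: ✓ SUBGE  r0←0x34
8: ✓ SUBVS  r2←0xdd
9: · MOVCS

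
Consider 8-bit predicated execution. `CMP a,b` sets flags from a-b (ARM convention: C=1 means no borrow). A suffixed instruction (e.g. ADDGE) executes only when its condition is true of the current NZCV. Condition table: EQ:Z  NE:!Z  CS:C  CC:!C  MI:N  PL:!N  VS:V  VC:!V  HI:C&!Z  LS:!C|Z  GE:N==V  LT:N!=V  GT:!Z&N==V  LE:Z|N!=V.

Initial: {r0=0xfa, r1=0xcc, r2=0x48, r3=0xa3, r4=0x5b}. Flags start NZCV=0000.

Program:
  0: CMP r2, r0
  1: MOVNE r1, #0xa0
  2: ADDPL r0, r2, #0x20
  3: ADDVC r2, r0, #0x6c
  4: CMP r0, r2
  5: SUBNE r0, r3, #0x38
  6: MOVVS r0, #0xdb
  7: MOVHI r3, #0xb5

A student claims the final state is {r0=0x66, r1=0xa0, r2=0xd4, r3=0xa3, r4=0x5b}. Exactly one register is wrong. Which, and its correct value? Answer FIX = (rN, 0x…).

FIX = (r0, 0xdb)

[0] flags=0000 → (cmp)
[1] flags=0000 NE?T → r1=0xa0
[2] flags=0000 PL?T → r0=0x68
[3] flags=0000 VC?T → r2=0xd4
[4] flags=1001 → (cmp)
[5] flags=1001 NE?T → r0=0x6b
[6] flags=1001 VS?T → r0=0xdb
[7] flags=1001 HI?F → skip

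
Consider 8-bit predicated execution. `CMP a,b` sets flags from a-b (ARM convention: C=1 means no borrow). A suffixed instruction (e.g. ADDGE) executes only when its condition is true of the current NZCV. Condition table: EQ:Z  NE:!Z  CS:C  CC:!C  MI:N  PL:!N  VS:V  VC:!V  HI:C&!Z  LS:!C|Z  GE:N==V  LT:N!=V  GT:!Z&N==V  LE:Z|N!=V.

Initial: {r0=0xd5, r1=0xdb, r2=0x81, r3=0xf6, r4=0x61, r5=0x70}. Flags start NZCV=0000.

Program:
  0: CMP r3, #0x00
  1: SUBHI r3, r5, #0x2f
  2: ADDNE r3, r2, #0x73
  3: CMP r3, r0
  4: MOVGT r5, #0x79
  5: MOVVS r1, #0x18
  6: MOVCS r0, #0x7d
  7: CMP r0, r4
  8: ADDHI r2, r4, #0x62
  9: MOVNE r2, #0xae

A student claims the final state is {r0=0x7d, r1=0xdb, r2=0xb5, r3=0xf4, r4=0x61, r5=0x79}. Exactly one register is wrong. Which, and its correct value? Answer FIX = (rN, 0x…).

0: ✓ CMP  NZCV=1010
1: ✓ SUBHI  r3←0x41
2: ✓ ADDNE  r3←0xf4
3: ✓ CMP  NZCV=0010
4: ✓ MOVGT  r5←0x79
5: · MOVVS
6: ✓ MOVCS  r0←0x7d
7: ✓ CMP  NZCV=0010
8: ✓ ADDHI  r2←0xc3
9: ✓ MOVNE  r2←0xae

FIX = (r2, 0xae)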